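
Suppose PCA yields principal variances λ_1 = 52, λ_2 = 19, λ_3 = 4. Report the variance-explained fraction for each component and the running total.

Step 1 — total variance = trace(Sigma) = Σ λ_i = 52 + 19 + 4 = 75.

Step 2 — fraction explained by component i = λ_i / Σ λ:
  PC1: 52/75 = 0.6933
  PC2: 19/75 = 0.2533
  PC3: 4/75 = 0.0533

Step 3 — cumulative fraction after k components = (λ_1 + ... + λ_k) / Σ λ:
  k = 1: 52/75 = 0.6933
  k = 2: (52 + 19)/75 = 71/75 = 0.9467
  k = 3: (52 + 19 + 4)/75 = 75/75 = 1

Summary (fraction, with percent):

explained: PC1 0.6933 (69.33%), PC2 0.2533 (25.33%), PC3 0.0533 (5.33%);  cumulative: 0.6933, 0.9467, 1


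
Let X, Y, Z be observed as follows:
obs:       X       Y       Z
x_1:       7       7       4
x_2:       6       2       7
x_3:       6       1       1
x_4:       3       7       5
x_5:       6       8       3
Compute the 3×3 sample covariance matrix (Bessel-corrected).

Step 1 — column means:
  mean(X) = (7 + 6 + 6 + 3 + 6) / 5 = 28/5 = 5.6
  mean(Y) = (7 + 2 + 1 + 7 + 8) / 5 = 25/5 = 5
  mean(Z) = (4 + 7 + 1 + 5 + 3) / 5 = 20/5 = 4

Step 2 — sample covariance S[i,j] = (1/(n-1)) · Σ_k (x_{k,i} - mean_i) · (x_{k,j} - mean_j), with n-1 = 4.
  S[X,X] = ((1.4)·(1.4) + (0.4)·(0.4) + (0.4)·(0.4) + (-2.6)·(-2.6) + (0.4)·(0.4)) / 4 = 9.2/4 = 2.3
  S[X,Y] = ((1.4)·(2) + (0.4)·(-3) + (0.4)·(-4) + (-2.6)·(2) + (0.4)·(3)) / 4 = -4/4 = -1
  S[X,Z] = ((1.4)·(0) + (0.4)·(3) + (0.4)·(-3) + (-2.6)·(1) + (0.4)·(-1)) / 4 = -3/4 = -0.75
  S[Y,Y] = ((2)·(2) + (-3)·(-3) + (-4)·(-4) + (2)·(2) + (3)·(3)) / 4 = 42/4 = 10.5
  S[Y,Z] = ((2)·(0) + (-3)·(3) + (-4)·(-3) + (2)·(1) + (3)·(-1)) / 4 = 2/4 = 0.5
  S[Z,Z] = ((0)·(0) + (3)·(3) + (-3)·(-3) + (1)·(1) + (-1)·(-1)) / 4 = 20/4 = 5

S is symmetric (S[j,i] = S[i,j]). Assembling:

S = [[2.3, -1, -0.75],
 [-1, 10.5, 0.5],
 [-0.75, 0.5, 5]]


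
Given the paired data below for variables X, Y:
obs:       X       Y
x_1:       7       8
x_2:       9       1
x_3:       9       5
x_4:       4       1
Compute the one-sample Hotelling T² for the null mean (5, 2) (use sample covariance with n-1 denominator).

Step 1 — sample mean vector:
  mean(X) = (7 + 9 + 9 + 4) / 4 = 29/4 = 7.25
  mean(Y) = (8 + 1 + 5 + 1) / 4 = 15/4 = 3.75
  x̄ = (7.25, 3.75),  deviation x̄ - mu_0 = (7.25, 3.75) - (5, 2) = (2.25, 1.75).

Step 2 — sample covariance matrix, S[i,j] = (1/(n-1)) · Σ_k (x_{k,i} - mean_i) · (x_{k,j} - mean_j), divisor n-1 = 3:
  S[X,X] = ((-0.25)·(-0.25) + (1.75)·(1.75) + (1.75)·(1.75) + (-3.25)·(-3.25)) / 3 = 16.75/3 = 5.5833
  S[X,Y] = ((-0.25)·(4.25) + (1.75)·(-2.75) + (1.75)·(1.25) + (-3.25)·(-2.75)) / 3 = 5.25/3 = 1.75
  S[Y,Y] = ((4.25)·(4.25) + (-2.75)·(-2.75) + (1.25)·(1.25) + (-2.75)·(-2.75)) / 3 = 34.75/3 = 11.5833
  S = [[5.5833, 1.75],
 [1.75, 11.5833]].

Step 3 — invert S. det(S) = 5.5833·11.5833 - (1.75)² = 61.6111.
  S^{-1} = (1/det) · [[d, -b], [-b, a]] = [[0.188, -0.0284],
 [-0.0284, 0.0906]].

Step 4 — quadratic form (x̄ - mu_0)^T · S^{-1} · (x̄ - mu_0):
  S^{-1} · (x̄ - mu_0) = (0.3733, 0.0947),
  (x̄ - mu_0)^T · [...] = (2.25)·(0.3733) + (1.75)·(0.0947) = 1.0056.

Step 5 — scale by n: T² = 4 · 1.0056 = 4.0225.

T² ≈ 4.0225


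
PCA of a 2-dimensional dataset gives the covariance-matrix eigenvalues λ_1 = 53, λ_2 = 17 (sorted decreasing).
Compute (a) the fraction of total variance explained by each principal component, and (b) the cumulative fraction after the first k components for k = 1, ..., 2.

Step 1 — total variance = trace(Sigma) = Σ λ_i = 53 + 17 = 70.

Step 2 — fraction explained by component i = λ_i / Σ λ:
  PC1: 53/70 = 0.7571
  PC2: 17/70 = 0.2429

Step 3 — cumulative fraction after k components = (λ_1 + ... + λ_k) / Σ λ:
  k = 1: 53/70 = 0.7571
  k = 2: (53 + 17)/70 = 70/70 = 1

Summary (fraction, with percent):

explained: PC1 0.7571 (75.71%), PC2 0.2429 (24.29%);  cumulative: 0.7571, 1


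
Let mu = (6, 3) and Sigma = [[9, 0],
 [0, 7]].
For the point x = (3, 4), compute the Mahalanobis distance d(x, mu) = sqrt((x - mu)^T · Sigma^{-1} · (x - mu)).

Step 1 — centre the observation: (x - mu) = (-3, 1).

Step 2 — invert Sigma. det(Sigma) = 9·7 - (0)² = 63.
  Sigma^{-1} = (1/det) · [[d, -b], [-b, a]] = [[0.1111, 0],
 [0, 0.1429]].

Step 3 — form the quadratic (x - mu)^T · Sigma^{-1} · (x - mu):
  Sigma^{-1} · (x - mu) = (-0.3333, 0.1429).
  (x - mu)^T · [Sigma^{-1} · (x - mu)] = (-3)·(-0.3333) + (1)·(0.1429) = 1.1429.

Step 4 — take square root: d = √(1.1429) ≈ 1.069.

d(x, mu) = √(1.1429) ≈ 1.069


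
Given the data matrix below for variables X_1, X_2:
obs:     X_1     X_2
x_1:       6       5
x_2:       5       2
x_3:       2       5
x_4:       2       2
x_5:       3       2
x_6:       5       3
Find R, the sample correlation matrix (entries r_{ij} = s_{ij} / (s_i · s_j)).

Step 1 — column means:
  mean(X_1) = (6 + 5 + 2 + 2 + 3 + 5) / 6 = 23/6 = 3.8333
  mean(X_2) = (5 + 2 + 5 + 2 + 2 + 3) / 6 = 19/6 = 3.1667

Step 2 — sample variances and covariances s[i,j] = (1/(n-1)) · Σ_k (x_{k,i} - mean_i) · (x_{k,j} - mean_j), with n-1 = 5:
  s[X_1,X_1] = ((2.1667)·(2.1667) + (1.1667)·(1.1667) + (-1.8333)·(-1.8333) + (-1.8333)·(-1.8333) + (-0.8333)·(-0.8333) + (1.1667)·(1.1667)) / 5 = 14.8333/5 = 2.9667
  s[X_1,X_2] = ((2.1667)·(1.8333) + (1.1667)·(-1.1667) + (-1.8333)·(1.8333) + (-1.8333)·(-1.1667) + (-0.8333)·(-1.1667) + (1.1667)·(-0.1667)) / 5 = 2.1667/5 = 0.4333
  s[X_2,X_2] = ((1.8333)·(1.8333) + (-1.1667)·(-1.1667) + (1.8333)·(1.8333) + (-1.1667)·(-1.1667) + (-1.1667)·(-1.1667) + (-0.1667)·(-0.1667)) / 5 = 10.8333/5 = 2.1667
  Sample standard deviations s_i = √(s[i,i]):
  s(X_1) = √(2.9667) = 1.7224
  s(X_2) = √(2.1667) = 1.472

Step 3 — r_{ij} = s_{ij} / (s_i · s_j):
  r[X_1,X_1] = 1 (diagonal).
  r[X_1,X_2] = 0.4333 / (1.7224 · 1.472) = 0.4333 / 2.5353 = 0.1709
  r[X_2,X_2] = 1 (diagonal).

R is symmetric with unit diagonal. Assembling:

R = [[1, 0.1709],
 [0.1709, 1]]


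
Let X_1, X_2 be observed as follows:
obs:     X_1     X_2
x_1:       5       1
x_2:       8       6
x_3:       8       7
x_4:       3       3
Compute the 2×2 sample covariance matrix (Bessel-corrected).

Step 1 — column means:
  mean(X_1) = (5 + 8 + 8 + 3) / 4 = 24/4 = 6
  mean(X_2) = (1 + 6 + 7 + 3) / 4 = 17/4 = 4.25

Step 2 — sample covariance S[i,j] = (1/(n-1)) · Σ_k (x_{k,i} - mean_i) · (x_{k,j} - mean_j), with n-1 = 3.
  S[X_1,X_1] = ((-1)·(-1) + (2)·(2) + (2)·(2) + (-3)·(-3)) / 3 = 18/3 = 6
  S[X_1,X_2] = ((-1)·(-3.25) + (2)·(1.75) + (2)·(2.75) + (-3)·(-1.25)) / 3 = 16/3 = 5.3333
  S[X_2,X_2] = ((-3.25)·(-3.25) + (1.75)·(1.75) + (2.75)·(2.75) + (-1.25)·(-1.25)) / 3 = 22.75/3 = 7.5833

S is symmetric (S[j,i] = S[i,j]). Assembling:

S = [[6, 5.3333],
 [5.3333, 7.5833]]


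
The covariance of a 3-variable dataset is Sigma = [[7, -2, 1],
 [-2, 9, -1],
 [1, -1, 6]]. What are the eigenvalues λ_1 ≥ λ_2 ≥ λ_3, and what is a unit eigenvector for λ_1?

Step 1 — characteristic polynomial p(λ) = det(λI - Sigma) = λ³ - tr·λ² + c_1·λ - det, where tr = trace, c_1 = sum of the principal 2×2 minors, det = det(Sigma):
  tr = 7 + 9 + 6 = 22,
  c_1 = (7·9 - (-2)²) + (7·6 - (1)²) + (9·6 - (-1)²) = 59 + 41 + 53 = 153,
  det = 7·(9·6 - (-1)²) - (-2)·((-2)·6 - (-1)·(1)) + (1)·((-2)·(-1) - 9·(1)) = 7·(53) - (-2)·(-11) + (1)·(-7) = 342.
  So p(λ) = λ³ - 22λ² + 153λ - 342.
Step 2 — look for an integer root (rational root theorem: any rational root is an integer divisor of 342). Testing λ = 6:
  p(6) = 216 - 792 + 918 - 342 = 0  ✓
  Dividing out (λ - 6): p(λ) = (λ - 6)(λ² - 16λ + 57).
Step 3 — remaining eigenvalues from the quadratic λ² - 16λ + 57 = 0:
  Δ = 16² - 4·57 = 256 - 228 = 28,  λ = (16 ± √28)/2 = (16 ± 5.2915)/2 ≈ 10.6458 or 5.3542.
  Sorted: λ_1 = 10.6458,  λ_2 = 6,  λ_3 = 5.3542  (check: sum = 22 = tr ✓).

Step 4 — unit eigenvector for λ_1 ≈ 10.6458: v spans the null space of (Sigma - λ_1 I), whose rows are
  r_1 = (-3.6458, -2, 1),  r_2 = (-2, -1.6458, -1),  r_3 = (1, -1, -4.6458).
  v is orthogonal to every row, so take v ∝ r_1 × r_2 = ((-2)·(-1) - (1)·(-1.6458), (1)·(-2) - (-3.6458)·(-1), (-3.6458)·(-1.6458) - (-2)·(-2)) ≈ (3.6458, -5.6458, 2).
  Let u = (3.6458, -5.6458, 2).
  ||u|| = √((3.6458)² + (-5.6458)² + (2)²) = √(49.166) ≈ 7.0118,  v_1 = u/||u|| ≈ (0.5199, -0.8052, 0.2852) (||v_1|| = 1).

λ_1 = 10.6458,  λ_2 = 6,  λ_3 = 5.3542;  v_1 ≈ (0.5199, -0.8052, 0.2852)


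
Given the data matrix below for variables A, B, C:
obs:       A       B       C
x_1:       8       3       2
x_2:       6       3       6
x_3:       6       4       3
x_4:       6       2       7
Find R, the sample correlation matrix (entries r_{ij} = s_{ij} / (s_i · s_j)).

Step 1 — column means:
  mean(A) = (8 + 6 + 6 + 6) / 4 = 26/4 = 6.5
  mean(B) = (3 + 3 + 4 + 2) / 4 = 12/4 = 3
  mean(C) = (2 + 6 + 3 + 7) / 4 = 18/4 = 4.5

Step 2 — sample variances and covariances s[i,j] = (1/(n-1)) · Σ_k (x_{k,i} - mean_i) · (x_{k,j} - mean_j), with n-1 = 3:
  s[A,A] = ((1.5)·(1.5) + (-0.5)·(-0.5) + (-0.5)·(-0.5) + (-0.5)·(-0.5)) / 3 = 3/3 = 1
  s[A,B] = ((1.5)·(0) + (-0.5)·(0) + (-0.5)·(1) + (-0.5)·(-1)) / 3 = 0/3 = 0
  s[A,C] = ((1.5)·(-2.5) + (-0.5)·(1.5) + (-0.5)·(-1.5) + (-0.5)·(2.5)) / 3 = -5/3 = -1.6667
  s[B,B] = ((0)·(0) + (0)·(0) + (1)·(1) + (-1)·(-1)) / 3 = 2/3 = 0.6667
  s[B,C] = ((0)·(-2.5) + (0)·(1.5) + (1)·(-1.5) + (-1)·(2.5)) / 3 = -4/3 = -1.3333
  s[C,C] = ((-2.5)·(-2.5) + (1.5)·(1.5) + (-1.5)·(-1.5) + (2.5)·(2.5)) / 3 = 17/3 = 5.6667
  Sample standard deviations s_i = √(s[i,i]):
  s(A) = √(1) = 1
  s(B) = √(0.6667) = 0.8165
  s(C) = √(5.6667) = 2.3805

Step 3 — r_{ij} = s_{ij} / (s_i · s_j):
  r[A,A] = 1 (diagonal).
  r[A,B] = 0 / (1 · 0.8165) = 0 / 0.8165 = 0
  r[A,C] = -1.6667 / (1 · 2.3805) = -1.6667 / 2.3805 = -0.7001
  r[B,B] = 1 (diagonal).
  r[B,C] = -1.3333 / (0.8165 · 2.3805) = -1.3333 / 1.9437 = -0.686
  r[C,C] = 1 (diagonal).

R is symmetric with unit diagonal. Assembling:

R = [[1, 0, -0.7001],
 [0, 1, -0.686],
 [-0.7001, -0.686, 1]]


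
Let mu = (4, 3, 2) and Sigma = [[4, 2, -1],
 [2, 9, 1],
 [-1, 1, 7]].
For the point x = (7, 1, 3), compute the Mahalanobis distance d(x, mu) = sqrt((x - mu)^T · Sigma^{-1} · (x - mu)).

Step 1 — centre the observation: (x - mu) = (3, -2, 1).

Step 2 — invert Sigma (cofactor / det for 3×3, or solve directly):
  Sigma^{-1} = [[0.2995, -0.0725, 0.0531],
 [-0.0725, 0.1304, -0.029],
 [0.0531, -0.029, 0.1546]].

Step 3 — form the quadratic (x - mu)^T · Sigma^{-1} · (x - mu):
  Sigma^{-1} · (x - mu) = (1.0966, -0.5072, 0.372).
  (x - mu)^T · [Sigma^{-1} · (x - mu)] = (3)·(1.0966) + (-2)·(-0.5072) + (1)·(0.372) = 4.6763.

Step 4 — take square root: d = √(4.6763) ≈ 2.1625.

d(x, mu) = √(4.6763) ≈ 2.1625


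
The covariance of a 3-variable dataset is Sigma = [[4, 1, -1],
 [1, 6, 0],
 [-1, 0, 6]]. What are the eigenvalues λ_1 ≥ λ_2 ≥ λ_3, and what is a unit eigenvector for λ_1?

Step 1 — characteristic polynomial p(λ) = det(λI - Sigma) = λ³ - tr·λ² + c_1·λ - det, where tr = trace, c_1 = sum of the principal 2×2 minors, det = det(Sigma):
  tr = 4 + 6 + 6 = 16,
  c_1 = (4·6 - (1)²) + (4·6 - (-1)²) + (6·6 - (0)²) = 23 + 23 + 36 = 82,
  det = 4·(6·6 - (0)²) - (1)·((1)·6 - (0)·(-1)) + (-1)·((1)·(0) - 6·(-1)) = 4·(36) - (1)·(6) + (-1)·(6) = 132.
  So p(λ) = λ³ - 16λ² + 82λ - 132.
Step 2 — look for an integer root (rational root theorem: any rational root is an integer divisor of 132). Testing λ = 6:
  p(6) = 216 - 576 + 492 - 132 = 0  ✓
  Dividing out (λ - 6): p(λ) = (λ - 6)(λ² - 10λ + 22).
Step 3 — remaining eigenvalues from the quadratic λ² - 10λ + 22 = 0:
  Δ = 10² - 4·22 = 100 - 88 = 12,  λ = (10 ± √12)/2 = (10 ± 3.4641)/2 ≈ 6.7321 or 3.2679.
  Sorted: λ_1 = 6.7321,  λ_2 = 6,  λ_3 = 3.2679  (check: sum = 16 = tr ✓).

Step 4 — unit eigenvector for λ_1 ≈ 6.7321: v spans the null space of (Sigma - λ_1 I), whose rows are
  r_1 = (-2.7321, 1, -1),  r_2 = (1, -0.7321, 0),  r_3 = (-1, 0, -0.7321).
  v is orthogonal to every row, so take v ∝ r_1 × r_2 = ((1)·(0) - (-1)·(-0.7321), (-1)·(1) - (-2.7321)·(0), (-2.7321)·(-0.7321) - (1)·(1)) ≈ (-0.7321, -1, 1).
  Rescale (multiply by -1 so the first nonzero entry is positive): u = (0.7321, 1, -1).
  ||u|| = √((0.7321)² + (1)² + (-1)²) = √(2.5359) ≈ 1.5925,  v_1 = u/||u|| ≈ (0.4597, 0.628, -0.628) (||v_1|| = 1).

λ_1 = 6.7321,  λ_2 = 6,  λ_3 = 3.2679;  v_1 ≈ (0.4597, 0.628, -0.628)


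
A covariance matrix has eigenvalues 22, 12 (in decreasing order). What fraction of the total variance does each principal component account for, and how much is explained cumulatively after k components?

Step 1 — total variance = trace(Sigma) = Σ λ_i = 22 + 12 = 34.

Step 2 — fraction explained by component i = λ_i / Σ λ:
  PC1: 22/34 = 0.6471
  PC2: 12/34 = 0.3529

Step 3 — cumulative fraction after k components = (λ_1 + ... + λ_k) / Σ λ:
  k = 1: 22/34 = 0.6471
  k = 2: (22 + 12)/34 = 34/34 = 1

Summary (fraction, with percent):

explained: PC1 0.6471 (64.71%), PC2 0.3529 (35.29%);  cumulative: 0.6471, 1


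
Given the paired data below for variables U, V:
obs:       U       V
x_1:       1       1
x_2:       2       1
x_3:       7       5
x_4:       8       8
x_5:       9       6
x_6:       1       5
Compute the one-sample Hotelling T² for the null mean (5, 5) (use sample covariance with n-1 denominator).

Step 1 — sample mean vector:
  mean(U) = (1 + 2 + 7 + 8 + 9 + 1) / 6 = 28/6 = 4.6667
  mean(V) = (1 + 1 + 5 + 8 + 6 + 5) / 6 = 26/6 = 4.3333
  x̄ = (4.6667, 4.3333),  deviation x̄ - mu_0 = (4.6667, 4.3333) - (5, 5) = (-0.3333, -0.6667).

Step 2 — sample covariance matrix, S[i,j] = (1/(n-1)) · Σ_k (x_{k,i} - mean_i) · (x_{k,j} - mean_j), divisor n-1 = 5:
  S[U,U] = ((-3.6667)·(-3.6667) + (-2.6667)·(-2.6667) + (2.3333)·(2.3333) + (3.3333)·(3.3333) + (4.3333)·(4.3333) + (-3.6667)·(-3.6667)) / 5 = 69.3333/5 = 13.8667
  S[U,V] = ((-3.6667)·(-3.3333) + (-2.6667)·(-3.3333) + (2.3333)·(0.6667) + (3.3333)·(3.6667) + (4.3333)·(1.6667) + (-3.6667)·(0.6667)) / 5 = 39.6667/5 = 7.9333
  S[V,V] = ((-3.3333)·(-3.3333) + (-3.3333)·(-3.3333) + (0.6667)·(0.6667) + (3.6667)·(3.6667) + (1.6667)·(1.6667) + (0.6667)·(0.6667)) / 5 = 39.3333/5 = 7.8667
  S = [[13.8667, 7.9333],
 [7.9333, 7.8667]].

Step 3 — invert S. det(S) = 13.8667·7.8667 - (7.9333)² = 46.1467.
  S^{-1} = (1/det) · [[d, -b], [-b, a]] = [[0.1705, -0.1719],
 [-0.1719, 0.3005]].

Step 4 — quadratic form (x̄ - mu_0)^T · S^{-1} · (x̄ - mu_0):
  S^{-1} · (x̄ - mu_0) = (0.0578, -0.143),
  (x̄ - mu_0)^T · [...] = (-0.3333)·(0.0578) + (-0.6667)·(-0.143) = 0.0761.

Step 5 — scale by n: T² = 6 · 0.0761 = 0.4565.

T² ≈ 0.4565


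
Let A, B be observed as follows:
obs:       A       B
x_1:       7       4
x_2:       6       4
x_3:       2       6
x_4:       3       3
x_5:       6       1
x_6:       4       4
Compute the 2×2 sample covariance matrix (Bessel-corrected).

Step 1 — column means:
  mean(A) = (7 + 6 + 2 + 3 + 6 + 4) / 6 = 28/6 = 4.6667
  mean(B) = (4 + 4 + 6 + 3 + 1 + 4) / 6 = 22/6 = 3.6667

Step 2 — sample covariance S[i,j] = (1/(n-1)) · Σ_k (x_{k,i} - mean_i) · (x_{k,j} - mean_j), with n-1 = 5.
  S[A,A] = ((2.3333)·(2.3333) + (1.3333)·(1.3333) + (-2.6667)·(-2.6667) + (-1.6667)·(-1.6667) + (1.3333)·(1.3333) + (-0.6667)·(-0.6667)) / 5 = 19.3333/5 = 3.8667
  S[A,B] = ((2.3333)·(0.3333) + (1.3333)·(0.3333) + (-2.6667)·(2.3333) + (-1.6667)·(-0.6667) + (1.3333)·(-2.6667) + (-0.6667)·(0.3333)) / 5 = -7.6667/5 = -1.5333
  S[B,B] = ((0.3333)·(0.3333) + (0.3333)·(0.3333) + (2.3333)·(2.3333) + (-0.6667)·(-0.6667) + (-2.6667)·(-2.6667) + (0.3333)·(0.3333)) / 5 = 13.3333/5 = 2.6667

S is symmetric (S[j,i] = S[i,j]). Assembling:

S = [[3.8667, -1.5333],
 [-1.5333, 2.6667]]


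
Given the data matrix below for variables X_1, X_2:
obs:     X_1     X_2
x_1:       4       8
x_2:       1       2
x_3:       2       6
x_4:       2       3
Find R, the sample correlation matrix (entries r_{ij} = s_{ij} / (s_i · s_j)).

Step 1 — column means:
  mean(X_1) = (4 + 1 + 2 + 2) / 4 = 9/4 = 2.25
  mean(X_2) = (8 + 2 + 6 + 3) / 4 = 19/4 = 4.75

Step 2 — sample variances and covariances s[i,j] = (1/(n-1)) · Σ_k (x_{k,i} - mean_i) · (x_{k,j} - mean_j), with n-1 = 3:
  s[X_1,X_1] = ((1.75)·(1.75) + (-1.25)·(-1.25) + (-0.25)·(-0.25) + (-0.25)·(-0.25)) / 3 = 4.75/3 = 1.5833
  s[X_1,X_2] = ((1.75)·(3.25) + (-1.25)·(-2.75) + (-0.25)·(1.25) + (-0.25)·(-1.75)) / 3 = 9.25/3 = 3.0833
  s[X_2,X_2] = ((3.25)·(3.25) + (-2.75)·(-2.75) + (1.25)·(1.25) + (-1.75)·(-1.75)) / 3 = 22.75/3 = 7.5833
  Sample standard deviations s_i = √(s[i,i]):
  s(X_1) = √(1.5833) = 1.2583
  s(X_2) = √(7.5833) = 2.7538

Step 3 — r_{ij} = s_{ij} / (s_i · s_j):
  r[X_1,X_1] = 1 (diagonal).
  r[X_1,X_2] = 3.0833 / (1.2583 · 2.7538) = 3.0833 / 3.4651 = 0.8898
  r[X_2,X_2] = 1 (diagonal).

R is symmetric with unit diagonal. Assembling:

R = [[1, 0.8898],
 [0.8898, 1]]


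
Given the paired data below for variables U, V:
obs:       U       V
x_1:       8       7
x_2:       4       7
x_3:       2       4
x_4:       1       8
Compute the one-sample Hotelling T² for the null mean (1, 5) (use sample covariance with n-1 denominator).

Step 1 — sample mean vector:
  mean(U) = (8 + 4 + 2 + 1) / 4 = 15/4 = 3.75
  mean(V) = (7 + 7 + 4 + 8) / 4 = 26/4 = 6.5
  x̄ = (3.75, 6.5),  deviation x̄ - mu_0 = (3.75, 6.5) - (1, 5) = (2.75, 1.5).

Step 2 — sample covariance matrix, S[i,j] = (1/(n-1)) · Σ_k (x_{k,i} - mean_i) · (x_{k,j} - mean_j), divisor n-1 = 3:
  S[U,U] = ((4.25)·(4.25) + (0.25)·(0.25) + (-1.75)·(-1.75) + (-2.75)·(-2.75)) / 3 = 28.75/3 = 9.5833
  S[U,V] = ((4.25)·(0.5) + (0.25)·(0.5) + (-1.75)·(-2.5) + (-2.75)·(1.5)) / 3 = 2.5/3 = 0.8333
  S[V,V] = ((0.5)·(0.5) + (0.5)·(0.5) + (-2.5)·(-2.5) + (1.5)·(1.5)) / 3 = 9/3 = 3
  S = [[9.5833, 0.8333],
 [0.8333, 3]].

Step 3 — invert S. det(S) = 9.5833·3 - (0.8333)² = 28.0556.
  S^{-1} = (1/det) · [[d, -b], [-b, a]] = [[0.1069, -0.0297],
 [-0.0297, 0.3416]].

Step 4 — quadratic form (x̄ - mu_0)^T · S^{-1} · (x̄ - mu_0):
  S^{-1} · (x̄ - mu_0) = (0.2495, 0.4307),
  (x̄ - mu_0)^T · [...] = (2.75)·(0.2495) + (1.5)·(0.4307) = 1.3322.

Step 5 — scale by n: T² = 4 · 1.3322 = 5.3287.

T² ≈ 5.3287


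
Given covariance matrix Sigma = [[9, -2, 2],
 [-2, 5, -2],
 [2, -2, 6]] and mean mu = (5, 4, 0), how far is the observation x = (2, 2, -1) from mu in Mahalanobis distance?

Step 1 — centre the observation: (x - mu) = (-3, -2, -1).

Step 2 — invert Sigma (cofactor / det for 3×3, or solve directly):
  Sigma^{-1} = [[0.1262, 0.0388, -0.0291],
 [0.0388, 0.2427, 0.068],
 [-0.0291, 0.068, 0.199]].

Step 3 — form the quadratic (x - mu)^T · Sigma^{-1} · (x - mu):
  Sigma^{-1} · (x - mu) = (-0.4272, -0.6699, -0.2476).
  (x - mu)^T · [Sigma^{-1} · (x - mu)] = (-3)·(-0.4272) + (-2)·(-0.6699) + (-1)·(-0.2476) = 2.8689.

Step 4 — take square root: d = √(2.8689) ≈ 1.6938.

d(x, mu) = √(2.8689) ≈ 1.6938


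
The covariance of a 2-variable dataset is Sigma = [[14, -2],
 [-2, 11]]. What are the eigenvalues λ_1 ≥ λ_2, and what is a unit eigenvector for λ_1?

Step 1 — characteristic polynomial of 2×2 Sigma:
  det(Sigma - λI) = λ² - trace · λ + det = 0.
  trace = 14 + 11 = 25, det = 14·11 - (-2)² = 150.
Step 2 — discriminant:
  Δ = trace² - 4·det = 625 - 600 = 25.
Step 3 — eigenvalues:
  λ = (trace ± √Δ)/2 = (25 ± 5)/2,
  λ_1 = 15,  λ_2 = 10.

Step 4 — unit eigenvector for λ_1: solve (Sigma - λ_1 I)v = 0. First row:
  (14 - 15)·v_x + (-2)·v_y = 0, i.e. (-1)·v_x + (-2)·v_y = 0,
  so v ∝ (b, λ_1 - a) = (-2, 1); multiply by -1 so the first entry is positive: u = (2, -1).
  ||u|| = √((2)² + (-1)²) = √(5) ≈ 2.2361,
  v_1 = u/||u|| ≈ (0.8944, -0.4472) (||v_1|| = 1).

λ_1 = 15,  λ_2 = 10;  v_1 ≈ (0.8944, -0.4472)


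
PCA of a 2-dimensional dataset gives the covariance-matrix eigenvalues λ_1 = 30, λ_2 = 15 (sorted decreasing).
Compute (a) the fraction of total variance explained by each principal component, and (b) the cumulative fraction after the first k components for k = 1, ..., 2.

Step 1 — total variance = trace(Sigma) = Σ λ_i = 30 + 15 = 45.

Step 2 — fraction explained by component i = λ_i / Σ λ:
  PC1: 30/45 = 0.6667
  PC2: 15/45 = 0.3333

Step 3 — cumulative fraction after k components = (λ_1 + ... + λ_k) / Σ λ:
  k = 1: 30/45 = 0.6667
  k = 2: (30 + 15)/45 = 45/45 = 1

Summary (fraction, with percent):

explained: PC1 0.6667 (66.67%), PC2 0.3333 (33.33%);  cumulative: 0.6667, 1


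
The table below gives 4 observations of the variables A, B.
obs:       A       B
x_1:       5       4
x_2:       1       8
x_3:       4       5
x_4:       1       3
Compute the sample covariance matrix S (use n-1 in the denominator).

Step 1 — column means:
  mean(A) = (5 + 1 + 4 + 1) / 4 = 11/4 = 2.75
  mean(B) = (4 + 8 + 5 + 3) / 4 = 20/4 = 5

Step 2 — sample covariance S[i,j] = (1/(n-1)) · Σ_k (x_{k,i} - mean_i) · (x_{k,j} - mean_j), with n-1 = 3.
  S[A,A] = ((2.25)·(2.25) + (-1.75)·(-1.75) + (1.25)·(1.25) + (-1.75)·(-1.75)) / 3 = 12.75/3 = 4.25
  S[A,B] = ((2.25)·(-1) + (-1.75)·(3) + (1.25)·(0) + (-1.75)·(-2)) / 3 = -4/3 = -1.3333
  S[B,B] = ((-1)·(-1) + (3)·(3) + (0)·(0) + (-2)·(-2)) / 3 = 14/3 = 4.6667

S is symmetric (S[j,i] = S[i,j]). Assembling:

S = [[4.25, -1.3333],
 [-1.3333, 4.6667]]


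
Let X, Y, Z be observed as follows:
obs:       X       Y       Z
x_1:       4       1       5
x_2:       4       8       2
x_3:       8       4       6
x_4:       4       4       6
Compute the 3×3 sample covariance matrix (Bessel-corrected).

Step 1 — column means:
  mean(X) = (4 + 4 + 8 + 4) / 4 = 20/4 = 5
  mean(Y) = (1 + 8 + 4 + 4) / 4 = 17/4 = 4.25
  mean(Z) = (5 + 2 + 6 + 6) / 4 = 19/4 = 4.75

Step 2 — sample covariance S[i,j] = (1/(n-1)) · Σ_k (x_{k,i} - mean_i) · (x_{k,j} - mean_j), with n-1 = 3.
  S[X,X] = ((-1)·(-1) + (-1)·(-1) + (3)·(3) + (-1)·(-1)) / 3 = 12/3 = 4
  S[X,Y] = ((-1)·(-3.25) + (-1)·(3.75) + (3)·(-0.25) + (-1)·(-0.25)) / 3 = -1/3 = -0.3333
  S[X,Z] = ((-1)·(0.25) + (-1)·(-2.75) + (3)·(1.25) + (-1)·(1.25)) / 3 = 5/3 = 1.6667
  S[Y,Y] = ((-3.25)·(-3.25) + (3.75)·(3.75) + (-0.25)·(-0.25) + (-0.25)·(-0.25)) / 3 = 24.75/3 = 8.25
  S[Y,Z] = ((-3.25)·(0.25) + (3.75)·(-2.75) + (-0.25)·(1.25) + (-0.25)·(1.25)) / 3 = -11.75/3 = -3.9167
  S[Z,Z] = ((0.25)·(0.25) + (-2.75)·(-2.75) + (1.25)·(1.25) + (1.25)·(1.25)) / 3 = 10.75/3 = 3.5833

S is symmetric (S[j,i] = S[i,j]). Assembling:

S = [[4, -0.3333, 1.6667],
 [-0.3333, 8.25, -3.9167],
 [1.6667, -3.9167, 3.5833]]


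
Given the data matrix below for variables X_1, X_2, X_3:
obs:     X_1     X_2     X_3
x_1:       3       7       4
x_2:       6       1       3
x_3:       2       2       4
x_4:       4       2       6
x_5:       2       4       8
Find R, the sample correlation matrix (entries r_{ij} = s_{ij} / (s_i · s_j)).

Step 1 — column means:
  mean(X_1) = (3 + 6 + 2 + 4 + 2) / 5 = 17/5 = 3.4
  mean(X_2) = (7 + 1 + 2 + 2 + 4) / 5 = 16/5 = 3.2
  mean(X_3) = (4 + 3 + 4 + 6 + 8) / 5 = 25/5 = 5

Step 2 — sample variances and covariances s[i,j] = (1/(n-1)) · Σ_k (x_{k,i} - mean_i) · (x_{k,j} - mean_j), with n-1 = 4:
  s[X_1,X_1] = ((-0.4)·(-0.4) + (2.6)·(2.6) + (-1.4)·(-1.4) + (0.6)·(0.6) + (-1.4)·(-1.4)) / 4 = 11.2/4 = 2.8
  s[X_1,X_2] = ((-0.4)·(3.8) + (2.6)·(-2.2) + (-1.4)·(-1.2) + (0.6)·(-1.2) + (-1.4)·(0.8)) / 4 = -7.4/4 = -1.85
  s[X_1,X_3] = ((-0.4)·(-1) + (2.6)·(-2) + (-1.4)·(-1) + (0.6)·(1) + (-1.4)·(3)) / 4 = -7/4 = -1.75
  s[X_2,X_2] = ((3.8)·(3.8) + (-2.2)·(-2.2) + (-1.2)·(-1.2) + (-1.2)·(-1.2) + (0.8)·(0.8)) / 4 = 22.8/4 = 5.7
  s[X_2,X_3] = ((3.8)·(-1) + (-2.2)·(-2) + (-1.2)·(-1) + (-1.2)·(1) + (0.8)·(3)) / 4 = 3/4 = 0.75
  s[X_3,X_3] = ((-1)·(-1) + (-2)·(-2) + (-1)·(-1) + (1)·(1) + (3)·(3)) / 4 = 16/4 = 4
  Sample standard deviations s_i = √(s[i,i]):
  s(X_1) = √(2.8) = 1.6733
  s(X_2) = √(5.7) = 2.3875
  s(X_3) = √(4) = 2

Step 3 — r_{ij} = s_{ij} / (s_i · s_j):
  r[X_1,X_1] = 1 (diagonal).
  r[X_1,X_2] = -1.85 / (1.6733 · 2.3875) = -1.85 / 3.995 = -0.4631
  r[X_1,X_3] = -1.75 / (1.6733 · 2) = -1.75 / 3.3466 = -0.5229
  r[X_2,X_2] = 1 (diagonal).
  r[X_2,X_3] = 0.75 / (2.3875 · 2) = 0.75 / 4.7749 = 0.1571
  r[X_3,X_3] = 1 (diagonal).

R is symmetric with unit diagonal. Assembling:

R = [[1, -0.4631, -0.5229],
 [-0.4631, 1, 0.1571],
 [-0.5229, 0.1571, 1]]


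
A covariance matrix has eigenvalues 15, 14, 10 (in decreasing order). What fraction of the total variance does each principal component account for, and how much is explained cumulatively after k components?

Step 1 — total variance = trace(Sigma) = Σ λ_i = 15 + 14 + 10 = 39.

Step 2 — fraction explained by component i = λ_i / Σ λ:
  PC1: 15/39 = 0.3846
  PC2: 14/39 = 0.359
  PC3: 10/39 = 0.2564

Step 3 — cumulative fraction after k components = (λ_1 + ... + λ_k) / Σ λ:
  k = 1: 15/39 = 0.3846
  k = 2: (15 + 14)/39 = 29/39 = 0.7436
  k = 3: (15 + 14 + 10)/39 = 39/39 = 1

Summary (fraction, with percent):

explained: PC1 0.3846 (38.46%), PC2 0.359 (35.9%), PC3 0.2564 (25.64%);  cumulative: 0.3846, 0.7436, 1


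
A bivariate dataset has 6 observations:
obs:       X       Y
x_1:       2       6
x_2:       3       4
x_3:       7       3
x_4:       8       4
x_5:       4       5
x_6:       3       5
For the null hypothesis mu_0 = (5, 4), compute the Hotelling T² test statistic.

Step 1 — sample mean vector:
  mean(X) = (2 + 3 + 7 + 8 + 4 + 3) / 6 = 27/6 = 4.5
  mean(Y) = (6 + 4 + 3 + 4 + 5 + 5) / 6 = 27/6 = 4.5
  x̄ = (4.5, 4.5),  deviation x̄ - mu_0 = (4.5, 4.5) - (5, 4) = (-0.5, 0.5).

Step 2 — sample covariance matrix, S[i,j] = (1/(n-1)) · Σ_k (x_{k,i} - mean_i) · (x_{k,j} - mean_j), divisor n-1 = 5:
  S[X,X] = ((-2.5)·(-2.5) + (-1.5)·(-1.5) + (2.5)·(2.5) + (3.5)·(3.5) + (-0.5)·(-0.5) + (-1.5)·(-1.5)) / 5 = 29.5/5 = 5.9
  S[X,Y] = ((-2.5)·(1.5) + (-1.5)·(-0.5) + (2.5)·(-1.5) + (3.5)·(-0.5) + (-0.5)·(0.5) + (-1.5)·(0.5)) / 5 = -9.5/5 = -1.9
  S[Y,Y] = ((1.5)·(1.5) + (-0.5)·(-0.5) + (-1.5)·(-1.5) + (-0.5)·(-0.5) + (0.5)·(0.5) + (0.5)·(0.5)) / 5 = 5.5/5 = 1.1
  S = [[5.9, -1.9],
 [-1.9, 1.1]].

Step 3 — invert S. det(S) = 5.9·1.1 - (-1.9)² = 2.88.
  S^{-1} = (1/det) · [[d, -b], [-b, a]] = [[0.3819, 0.6597],
 [0.6597, 2.0486]].

Step 4 — quadratic form (x̄ - mu_0)^T · S^{-1} · (x̄ - mu_0):
  S^{-1} · (x̄ - mu_0) = (0.1389, 0.6944),
  (x̄ - mu_0)^T · [...] = (-0.5)·(0.1389) + (0.5)·(0.6944) = 0.2778.

Step 5 — scale by n: T² = 6 · 0.2778 = 1.6667.

T² ≈ 1.6667


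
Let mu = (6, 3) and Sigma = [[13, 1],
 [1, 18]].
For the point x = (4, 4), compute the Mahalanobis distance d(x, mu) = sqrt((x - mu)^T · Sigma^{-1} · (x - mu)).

Step 1 — centre the observation: (x - mu) = (-2, 1).

Step 2 — invert Sigma. det(Sigma) = 13·18 - (1)² = 233.
  Sigma^{-1} = (1/det) · [[d, -b], [-b, a]] = [[0.0773, -0.0043],
 [-0.0043, 0.0558]].

Step 3 — form the quadratic (x - mu)^T · Sigma^{-1} · (x - mu):
  Sigma^{-1} · (x - mu) = (-0.1588, 0.0644).
  (x - mu)^T · [Sigma^{-1} · (x - mu)] = (-2)·(-0.1588) + (1)·(0.0644) = 0.382.

Step 4 — take square root: d = √(0.382) ≈ 0.618.

d(x, mu) = √(0.382) ≈ 0.618


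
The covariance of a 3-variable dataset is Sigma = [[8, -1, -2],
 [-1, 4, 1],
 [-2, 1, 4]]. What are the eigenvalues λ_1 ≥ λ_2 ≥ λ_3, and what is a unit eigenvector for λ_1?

Step 1 — characteristic polynomial p(λ) = det(λI - Sigma) = λ³ - tr·λ² + c_1·λ - det, where tr = trace, c_1 = sum of the principal 2×2 minors, det = det(Sigma):
  tr = 8 + 4 + 4 = 16,
  c_1 = (8·4 - (-1)²) + (8·4 - (-2)²) + (4·4 - (1)²) = 31 + 28 + 15 = 74,
  det = 8·(4·4 - (1)²) - (-1)·((-1)·4 - (1)·(-2)) + (-2)·((-1)·(1) - 4·(-2)) = 8·(15) - (-1)·(-2) + (-2)·(7) = 104.
  So p(λ) = λ³ - 16λ² + 74λ - 104.
Step 2 — look for an integer root (rational root theorem: any rational root is an integer divisor of 104). Testing λ = 4:
  p(4) = 64 - 256 + 296 - 104 = 0  ✓
  Dividing out (λ - 4): p(λ) = (λ - 4)(λ² - 12λ + 26).
Step 3 — remaining eigenvalues from the quadratic λ² - 12λ + 26 = 0:
  Δ = 12² - 4·26 = 144 - 104 = 40,  λ = (12 ± √40)/2 = (12 ± 6.3246)/2 ≈ 9.1623 or 2.8377.
  Sorted: λ_1 = 9.1623,  λ_2 = 4,  λ_3 = 2.8377  (check: sum = 16 = tr ✓).

Step 4 — unit eigenvector for λ_1 ≈ 9.1623: v spans the null space of (Sigma - λ_1 I), whose rows are
  r_1 = (-1.1623, -1, -2),  r_2 = (-1, -5.1623, 1),  r_3 = (-2, 1, -5.1623).
  v is orthogonal to every row, so take v ∝ r_1 × r_2 = ((-1)·(1) - (-2)·(-5.1623), (-2)·(-1) - (-1.1623)·(1), (-1.1623)·(-5.1623) - (-1)·(-1)) ≈ (-11.3246, 3.1623, 5).
  Rescale (multiply by -1 so the first nonzero entry is positive): u = (11.3246, -3.1623, -5).
  ||u|| = √((11.3246)² + (-3.1623)² + (-5)²) = √(163.2456) ≈ 12.7768,  v_1 = u/||u|| ≈ (0.8863, -0.2475, -0.3913) (||v_1|| = 1).

λ_1 = 9.1623,  λ_2 = 4,  λ_3 = 2.8377;  v_1 ≈ (0.8863, -0.2475, -0.3913)


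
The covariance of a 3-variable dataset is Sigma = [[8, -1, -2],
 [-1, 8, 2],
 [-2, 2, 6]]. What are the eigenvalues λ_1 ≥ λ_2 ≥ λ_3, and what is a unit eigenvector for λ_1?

Step 1 — characteristic polynomial p(λ) = det(λI - Sigma) = λ³ - tr·λ² + c_1·λ - det, where tr = trace, c_1 = sum of the principal 2×2 minors, det = det(Sigma):
  tr = 8 + 8 + 6 = 22,
  c_1 = (8·8 - (-1)²) + (8·6 - (-2)²) + (8·6 - (2)²) = 63 + 44 + 44 = 151,
  det = 8·(8·6 - (2)²) - (-1)·((-1)·6 - (2)·(-2)) + (-2)·((-1)·(2) - 8·(-2)) = 8·(44) - (-1)·(-2) + (-2)·(14) = 322.
  So p(λ) = λ³ - 22λ² + 151λ - 322.
Step 2 — look for an integer root (rational root theorem: any rational root is an integer divisor of 322). Testing λ = 7:
  p(7) = 343 - 1078 + 1057 - 322 = 0  ✓
  Dividing out (λ - 7): p(λ) = (λ - 7)(λ² - 15λ + 46).
Step 3 — remaining eigenvalues from the quadratic λ² - 15λ + 46 = 0:
  Δ = 15² - 4·46 = 225 - 184 = 41,  λ = (15 ± √41)/2 = (15 ± 6.4031)/2 ≈ 10.7016 or 4.2984.
  Sorted: λ_1 = 10.7016,  λ_2 = 7,  λ_3 = 4.2984  (check: sum = 22 = tr ✓).

Step 4 — unit eigenvector for λ_1 ≈ 10.7016: v spans the null space of (Sigma - λ_1 I), whose rows are
  r_1 = (-2.7016, -1, -2),  r_2 = (-1, -2.7016, 2),  r_3 = (-2, 2, -4.7016).
  v is orthogonal to every row, so take v ∝ r_1 × r_2 = ((-1)·(2) - (-2)·(-2.7016), (-2)·(-1) - (-2.7016)·(2), (-2.7016)·(-2.7016) - (-1)·(-1)) ≈ (-7.4031, 7.4031, 6.2984).
  Rescale (multiply by -1 so the first nonzero entry is positive): u = (7.4031, -7.4031, -6.2984).
  ||u|| = √((7.4031)² + (-7.4031)² + (-6.2984)²) = √(149.2828) ≈ 12.2181,  v_1 = u/||u|| ≈ (0.6059, -0.6059, -0.5155) (||v_1|| = 1).

λ_1 = 10.7016,  λ_2 = 7,  λ_3 = 4.2984;  v_1 ≈ (0.6059, -0.6059, -0.5155)


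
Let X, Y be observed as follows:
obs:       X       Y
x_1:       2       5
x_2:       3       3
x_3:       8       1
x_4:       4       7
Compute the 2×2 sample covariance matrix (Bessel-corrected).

Step 1 — column means:
  mean(X) = (2 + 3 + 8 + 4) / 4 = 17/4 = 4.25
  mean(Y) = (5 + 3 + 1 + 7) / 4 = 16/4 = 4

Step 2 — sample covariance S[i,j] = (1/(n-1)) · Σ_k (x_{k,i} - mean_i) · (x_{k,j} - mean_j), with n-1 = 3.
  S[X,X] = ((-2.25)·(-2.25) + (-1.25)·(-1.25) + (3.75)·(3.75) + (-0.25)·(-0.25)) / 3 = 20.75/3 = 6.9167
  S[X,Y] = ((-2.25)·(1) + (-1.25)·(-1) + (3.75)·(-3) + (-0.25)·(3)) / 3 = -13/3 = -4.3333
  S[Y,Y] = ((1)·(1) + (-1)·(-1) + (-3)·(-3) + (3)·(3)) / 3 = 20/3 = 6.6667

S is symmetric (S[j,i] = S[i,j]). Assembling:

S = [[6.9167, -4.3333],
 [-4.3333, 6.6667]]


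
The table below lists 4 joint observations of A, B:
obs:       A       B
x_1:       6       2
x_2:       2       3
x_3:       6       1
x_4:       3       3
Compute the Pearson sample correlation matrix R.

Step 1 — column means:
  mean(A) = (6 + 2 + 6 + 3) / 4 = 17/4 = 4.25
  mean(B) = (2 + 3 + 1 + 3) / 4 = 9/4 = 2.25

Step 2 — sample variances and covariances s[i,j] = (1/(n-1)) · Σ_k (x_{k,i} - mean_i) · (x_{k,j} - mean_j), with n-1 = 3:
  s[A,A] = ((1.75)·(1.75) + (-2.25)·(-2.25) + (1.75)·(1.75) + (-1.25)·(-1.25)) / 3 = 12.75/3 = 4.25
  s[A,B] = ((1.75)·(-0.25) + (-2.25)·(0.75) + (1.75)·(-1.25) + (-1.25)·(0.75)) / 3 = -5.25/3 = -1.75
  s[B,B] = ((-0.25)·(-0.25) + (0.75)·(0.75) + (-1.25)·(-1.25) + (0.75)·(0.75)) / 3 = 2.75/3 = 0.9167
  Sample standard deviations s_i = √(s[i,i]):
  s(A) = √(4.25) = 2.0616
  s(B) = √(0.9167) = 0.9574

Step 3 — r_{ij} = s_{ij} / (s_i · s_j):
  r[A,A] = 1 (diagonal).
  r[A,B] = -1.75 / (2.0616 · 0.9574) = -1.75 / 1.9738 = -0.8866
  r[B,B] = 1 (diagonal).

R is symmetric with unit diagonal. Assembling:

R = [[1, -0.8866],
 [-0.8866, 1]]


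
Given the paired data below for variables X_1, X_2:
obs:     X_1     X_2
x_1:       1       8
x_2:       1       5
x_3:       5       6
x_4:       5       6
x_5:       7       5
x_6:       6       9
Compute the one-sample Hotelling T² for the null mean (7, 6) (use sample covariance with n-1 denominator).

Step 1 — sample mean vector:
  mean(X_1) = (1 + 1 + 5 + 5 + 7 + 6) / 6 = 25/6 = 4.1667
  mean(X_2) = (8 + 5 + 6 + 6 + 5 + 9) / 6 = 39/6 = 6.5
  x̄ = (4.1667, 6.5),  deviation x̄ - mu_0 = (4.1667, 6.5) - (7, 6) = (-2.8333, 0.5).

Step 2 — sample covariance matrix, S[i,j] = (1/(n-1)) · Σ_k (x_{k,i} - mean_i) · (x_{k,j} - mean_j), divisor n-1 = 5:
  S[X_1,X_1] = ((-3.1667)·(-3.1667) + (-3.1667)·(-3.1667) + (0.8333)·(0.8333) + (0.8333)·(0.8333) + (2.8333)·(2.8333) + (1.8333)·(1.8333)) / 5 = 32.8333/5 = 6.5667
  S[X_1,X_2] = ((-3.1667)·(1.5) + (-3.1667)·(-1.5) + (0.8333)·(-0.5) + (0.8333)·(-0.5) + (2.8333)·(-1.5) + (1.8333)·(2.5)) / 5 = -0.5/5 = -0.1
  S[X_2,X_2] = ((1.5)·(1.5) + (-1.5)·(-1.5) + (-0.5)·(-0.5) + (-0.5)·(-0.5) + (-1.5)·(-1.5) + (2.5)·(2.5)) / 5 = 13.5/5 = 2.7
  S = [[6.5667, -0.1],
 [-0.1, 2.7]].

Step 3 — invert S. det(S) = 6.5667·2.7 - (-0.1)² = 17.72.
  S^{-1} = (1/det) · [[d, -b], [-b, a]] = [[0.1524, 0.0056],
 [0.0056, 0.3706]].

Step 4 — quadratic form (x̄ - mu_0)^T · S^{-1} · (x̄ - mu_0):
  S^{-1} · (x̄ - mu_0) = (-0.4289, 0.1693),
  (x̄ - mu_0)^T · [...] = (-2.8333)·(-0.4289) + (0.5)·(0.1693) = 1.2998.

Step 5 — scale by n: T² = 6 · 1.2998 = 7.7991.

T² ≈ 7.7991


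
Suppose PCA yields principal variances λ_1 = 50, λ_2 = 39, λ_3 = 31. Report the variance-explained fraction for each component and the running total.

Step 1 — total variance = trace(Sigma) = Σ λ_i = 50 + 39 + 31 = 120.

Step 2 — fraction explained by component i = λ_i / Σ λ:
  PC1: 50/120 = 0.4167
  PC2: 39/120 = 0.325
  PC3: 31/120 = 0.2583

Step 3 — cumulative fraction after k components = (λ_1 + ... + λ_k) / Σ λ:
  k = 1: 50/120 = 0.4167
  k = 2: (50 + 39)/120 = 89/120 = 0.7417
  k = 3: (50 + 39 + 31)/120 = 120/120 = 1

Summary (fraction, with percent):

explained: PC1 0.4167 (41.67%), PC2 0.325 (32.5%), PC3 0.2583 (25.83%);  cumulative: 0.4167, 0.7417, 1


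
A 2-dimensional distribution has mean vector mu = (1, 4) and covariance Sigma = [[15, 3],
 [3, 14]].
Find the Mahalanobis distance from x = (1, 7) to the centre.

Step 1 — centre the observation: (x - mu) = (0, 3).

Step 2 — invert Sigma. det(Sigma) = 15·14 - (3)² = 201.
  Sigma^{-1} = (1/det) · [[d, -b], [-b, a]] = [[0.0697, -0.0149],
 [-0.0149, 0.0746]].

Step 3 — form the quadratic (x - mu)^T · Sigma^{-1} · (x - mu):
  Sigma^{-1} · (x - mu) = (-0.0448, 0.2239).
  (x - mu)^T · [Sigma^{-1} · (x - mu)] = (0)·(-0.0448) + (3)·(0.2239) = 0.6716.

Step 4 — take square root: d = √(0.6716) ≈ 0.8195.

d(x, mu) = √(0.6716) ≈ 0.8195


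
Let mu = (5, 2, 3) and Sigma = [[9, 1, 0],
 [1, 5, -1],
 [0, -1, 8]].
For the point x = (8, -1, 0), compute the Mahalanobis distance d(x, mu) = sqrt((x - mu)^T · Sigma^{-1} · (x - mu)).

Step 1 — centre the observation: (x - mu) = (3, -3, -3).

Step 2 — invert Sigma (cofactor / det for 3×3, or solve directly):
  Sigma^{-1} = [[0.1137, -0.0233, -0.0029],
 [-0.0233, 0.2099, 0.0262],
 [-0.0029, 0.0262, 0.1283]].

Step 3 — form the quadratic (x - mu)^T · Sigma^{-1} · (x - mu):
  Sigma^{-1} · (x - mu) = (0.4198, -0.7784, -0.4723).
  (x - mu)^T · [Sigma^{-1} · (x - mu)] = (3)·(0.4198) + (-3)·(-0.7784) + (-3)·(-0.4723) = 5.0117.

Step 4 — take square root: d = √(5.0117) ≈ 2.2387.

d(x, mu) = √(5.0117) ≈ 2.2387


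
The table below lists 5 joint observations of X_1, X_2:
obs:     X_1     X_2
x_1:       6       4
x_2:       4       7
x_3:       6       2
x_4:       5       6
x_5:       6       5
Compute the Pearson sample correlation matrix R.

Step 1 — column means:
  mean(X_1) = (6 + 4 + 6 + 5 + 6) / 5 = 27/5 = 5.4
  mean(X_2) = (4 + 7 + 2 + 6 + 5) / 5 = 24/5 = 4.8

Step 2 — sample variances and covariances s[i,j] = (1/(n-1)) · Σ_k (x_{k,i} - mean_i) · (x_{k,j} - mean_j), with n-1 = 4:
  s[X_1,X_1] = ((0.6)·(0.6) + (-1.4)·(-1.4) + (0.6)·(0.6) + (-0.4)·(-0.4) + (0.6)·(0.6)) / 4 = 3.2/4 = 0.8
  s[X_1,X_2] = ((0.6)·(-0.8) + (-1.4)·(2.2) + (0.6)·(-2.8) + (-0.4)·(1.2) + (0.6)·(0.2)) / 4 = -5.6/4 = -1.4
  s[X_2,X_2] = ((-0.8)·(-0.8) + (2.2)·(2.2) + (-2.8)·(-2.8) + (1.2)·(1.2) + (0.2)·(0.2)) / 4 = 14.8/4 = 3.7
  Sample standard deviations s_i = √(s[i,i]):
  s(X_1) = √(0.8) = 0.8944
  s(X_2) = √(3.7) = 1.9235

Step 3 — r_{ij} = s_{ij} / (s_i · s_j):
  r[X_1,X_1] = 1 (diagonal).
  r[X_1,X_2] = -1.4 / (0.8944 · 1.9235) = -1.4 / 1.7205 = -0.8137
  r[X_2,X_2] = 1 (diagonal).

R is symmetric with unit diagonal. Assembling:

R = [[1, -0.8137],
 [-0.8137, 1]]


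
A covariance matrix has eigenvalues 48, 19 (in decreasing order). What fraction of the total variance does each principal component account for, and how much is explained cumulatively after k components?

Step 1 — total variance = trace(Sigma) = Σ λ_i = 48 + 19 = 67.

Step 2 — fraction explained by component i = λ_i / Σ λ:
  PC1: 48/67 = 0.7164
  PC2: 19/67 = 0.2836

Step 3 — cumulative fraction after k components = (λ_1 + ... + λ_k) / Σ λ:
  k = 1: 48/67 = 0.7164
  k = 2: (48 + 19)/67 = 67/67 = 1

Summary (fraction, with percent):

explained: PC1 0.7164 (71.64%), PC2 0.2836 (28.36%);  cumulative: 0.7164, 1


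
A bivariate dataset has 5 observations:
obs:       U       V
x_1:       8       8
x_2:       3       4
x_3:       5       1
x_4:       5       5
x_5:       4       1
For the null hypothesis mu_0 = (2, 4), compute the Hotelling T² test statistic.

Step 1 — sample mean vector:
  mean(U) = (8 + 3 + 5 + 5 + 4) / 5 = 25/5 = 5
  mean(V) = (8 + 4 + 1 + 5 + 1) / 5 = 19/5 = 3.8
  x̄ = (5, 3.8),  deviation x̄ - mu_0 = (5, 3.8) - (2, 4) = (3, -0.2).

Step 2 — sample covariance matrix, S[i,j] = (1/(n-1)) · Σ_k (x_{k,i} - mean_i) · (x_{k,j} - mean_j), divisor n-1 = 4:
  S[U,U] = ((3)·(3) + (-2)·(-2) + (0)·(0) + (0)·(0) + (-1)·(-1)) / 4 = 14/4 = 3.5
  S[U,V] = ((3)·(4.2) + (-2)·(0.2) + (0)·(-2.8) + (0)·(1.2) + (-1)·(-2.8)) / 4 = 15/4 = 3.75
  S[V,V] = ((4.2)·(4.2) + (0.2)·(0.2) + (-2.8)·(-2.8) + (1.2)·(1.2) + (-2.8)·(-2.8)) / 4 = 34.8/4 = 8.7
  S = [[3.5, 3.75],
 [3.75, 8.7]].

Step 3 — invert S. det(S) = 3.5·8.7 - (3.75)² = 16.3875.
  S^{-1} = (1/det) · [[d, -b], [-b, a]] = [[0.5309, -0.2288],
 [-0.2288, 0.2136]].

Step 4 — quadratic form (x̄ - mu_0)^T · S^{-1} · (x̄ - mu_0):
  S^{-1} · (x̄ - mu_0) = (1.6384, -0.7292),
  (x̄ - mu_0)^T · [...] = (3)·(1.6384) + (-0.2)·(-0.7292) = 5.0612.

Step 5 — scale by n: T² = 5 · 5.0612 = 25.3059.

T² ≈ 25.3059


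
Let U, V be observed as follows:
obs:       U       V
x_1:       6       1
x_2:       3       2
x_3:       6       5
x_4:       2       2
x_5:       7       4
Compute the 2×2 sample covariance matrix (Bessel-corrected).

Step 1 — column means:
  mean(U) = (6 + 3 + 6 + 2 + 7) / 5 = 24/5 = 4.8
  mean(V) = (1 + 2 + 5 + 2 + 4) / 5 = 14/5 = 2.8

Step 2 — sample covariance S[i,j] = (1/(n-1)) · Σ_k (x_{k,i} - mean_i) · (x_{k,j} - mean_j), with n-1 = 4.
  S[U,U] = ((1.2)·(1.2) + (-1.8)·(-1.8) + (1.2)·(1.2) + (-2.8)·(-2.8) + (2.2)·(2.2)) / 4 = 18.8/4 = 4.7
  S[U,V] = ((1.2)·(-1.8) + (-1.8)·(-0.8) + (1.2)·(2.2) + (-2.8)·(-0.8) + (2.2)·(1.2)) / 4 = 6.8/4 = 1.7
  S[V,V] = ((-1.8)·(-1.8) + (-0.8)·(-0.8) + (2.2)·(2.2) + (-0.8)·(-0.8) + (1.2)·(1.2)) / 4 = 10.8/4 = 2.7

S is symmetric (S[j,i] = S[i,j]). Assembling:

S = [[4.7, 1.7],
 [1.7, 2.7]]
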